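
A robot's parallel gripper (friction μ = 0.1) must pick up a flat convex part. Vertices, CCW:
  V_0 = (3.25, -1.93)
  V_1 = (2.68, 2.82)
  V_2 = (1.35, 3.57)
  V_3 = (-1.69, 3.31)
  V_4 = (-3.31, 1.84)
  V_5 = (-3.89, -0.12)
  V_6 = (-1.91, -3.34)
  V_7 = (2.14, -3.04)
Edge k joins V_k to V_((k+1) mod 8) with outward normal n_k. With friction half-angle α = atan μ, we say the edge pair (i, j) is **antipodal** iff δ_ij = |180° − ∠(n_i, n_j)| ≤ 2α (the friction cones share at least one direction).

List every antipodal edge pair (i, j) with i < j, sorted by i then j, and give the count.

count = 2; pairs: (2,6), (3,7)

α = atan 0.1 = 5.71°;  2α = 11.42°
n_0 = (+0.9929, +0.1191)
n_1 = (+0.4912, +0.8711)
n_2 = (-0.0852, +0.9964)
n_3 = (-0.6720, +0.7406)
n_4 = (-0.9589, +0.2838)
n_5 = (-0.8518, -0.5238)
n_6 = (+0.0739, -0.9973)
n_7 = (+0.7071, -0.7071)
  (0,1): δ = 126.26°  ·
  (0,2): δ = 91.95°  ·
  (0,3): δ = 54.62°  ·
  (0,4): δ = 23.33°  ·
  (0,5): δ = 24.74°  ·
  (0,6): δ = 87.39°  ·
  (0,7): δ = 128.16°  ·
  (1,2): δ = 145.69°  ·
  (1,3): δ = 108.36°  ·
  (1,4): δ = 77.07°  ·
  (1,5): δ = 28.99°  ·
  (1,6): δ = 33.66°  ·
  (1,7): δ = 74.42°  ·
  (2,3): δ = 142.67°  ·
  (2,4): δ = 111.37°  ·
  (2,5): δ = 63.30°  ·
  (2,6): δ = 0.65°  ✓
  (2,7): δ = 40.11°  ·
  (3,4): δ = 148.71°  ·
  (3,5): δ = 100.63°  ·
  (3,6): δ = 37.98°  ·
  (3,7): δ = 2.78°  ✓
  (4,5): δ = 131.93°  ·
  (4,6): δ = 69.28°  ·
  (4,7): δ = 28.52°  ·
  (5,6): δ = 117.35°  ·
  (5,7): δ = 76.59°  ·
  (6,7): δ = 139.24°  ·
antipodal pairs: 2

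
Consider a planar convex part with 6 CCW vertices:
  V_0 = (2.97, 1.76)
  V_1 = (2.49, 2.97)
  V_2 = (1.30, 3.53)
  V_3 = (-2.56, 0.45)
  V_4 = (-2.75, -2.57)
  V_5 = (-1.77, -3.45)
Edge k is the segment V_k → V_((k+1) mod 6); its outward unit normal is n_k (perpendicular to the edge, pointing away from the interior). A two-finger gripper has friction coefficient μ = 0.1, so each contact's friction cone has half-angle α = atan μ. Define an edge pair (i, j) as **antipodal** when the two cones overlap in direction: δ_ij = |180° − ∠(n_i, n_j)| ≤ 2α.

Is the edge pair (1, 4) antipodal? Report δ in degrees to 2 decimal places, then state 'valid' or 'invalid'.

δ = 16.72°, invalid

α = atan 0.1 = 5.71°;  2α = 11.42°
edge 1: e_1 = (-1.19, +0.56);  n_1 = (+0.4258, +0.9048)
edge 4: e_4 = (+0.98, -0.88);  n_4 = (-0.6681, -0.7440)
∠(n_1, n_4) = 163.28°
δ = |180° − 163.28°| = 16.72°
16.72° > 2α = 11.42°  →  invalid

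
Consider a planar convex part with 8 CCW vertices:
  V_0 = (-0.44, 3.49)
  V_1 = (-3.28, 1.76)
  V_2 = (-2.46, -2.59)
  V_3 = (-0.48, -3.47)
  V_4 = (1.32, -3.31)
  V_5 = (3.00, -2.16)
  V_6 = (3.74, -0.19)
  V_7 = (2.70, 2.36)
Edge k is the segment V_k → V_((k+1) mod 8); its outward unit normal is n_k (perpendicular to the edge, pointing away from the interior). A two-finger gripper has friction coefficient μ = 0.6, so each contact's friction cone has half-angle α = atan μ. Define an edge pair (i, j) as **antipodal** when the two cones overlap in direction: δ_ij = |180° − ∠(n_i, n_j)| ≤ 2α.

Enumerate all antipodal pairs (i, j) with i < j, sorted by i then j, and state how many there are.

count = 11; pairs: (0,2), (0,3), (0,4), (0,5), (1,5), (1,6), (1,7), (2,6), (2,7), (3,7), (4,7)

α = atan 0.6 = 30.96°;  2α = 61.93°
n_0 = (-0.5202, +0.8540)
n_1 = (-0.9827, -0.1852)
n_2 = (-0.4061, -0.9138)
n_3 = (+0.0885, -0.9961)
n_4 = (+0.5649, -0.8252)
n_5 = (+0.9361, -0.3516)
n_6 = (+0.9260, +0.3776)
n_7 = (+0.3386, +0.9409)
  (0,1): δ = 110.67°  ·
  (0,2): δ = 55.31°  ✓
  (0,3): δ = 26.27°  ✓
  (0,4): δ = 3.04°  ✓
  (0,5): δ = 38.06°  ✓
  (0,6): δ = 80.84°  ·
  (0,7): δ = 128.86°  ·
  (1,2): δ = 124.64°  ·
  (1,3): δ = 95.60°  ·
  (1,4): δ = 66.28°  ·
  (1,5): δ = 31.26°  ✓
  (1,6): δ = 11.51°  ✓
  (1,7): δ = 59.53°  ✓
  (2,3): δ = 150.96°  ·
  (2,4): δ = 121.64°  ·
  (2,5): δ = 86.63°  ·
  (2,6): δ = 43.85°  ✓
  (2,7): δ = 4.17°  ✓
  (3,4): δ = 150.69°  ·
  (3,5): δ = 115.67°  ·
  (3,6): δ = 72.89°  ·
  (3,7): δ = 24.87°  ✓
  (4,5): δ = 144.98°  ·
  (4,6): δ = 102.20°  ·
  (4,7): δ = 54.18°  ✓
  (5,6): δ = 137.22°  ·
  (5,7): δ = 89.20°  ·
  (6,7): δ = 131.98°  ·
antipodal pairs: 11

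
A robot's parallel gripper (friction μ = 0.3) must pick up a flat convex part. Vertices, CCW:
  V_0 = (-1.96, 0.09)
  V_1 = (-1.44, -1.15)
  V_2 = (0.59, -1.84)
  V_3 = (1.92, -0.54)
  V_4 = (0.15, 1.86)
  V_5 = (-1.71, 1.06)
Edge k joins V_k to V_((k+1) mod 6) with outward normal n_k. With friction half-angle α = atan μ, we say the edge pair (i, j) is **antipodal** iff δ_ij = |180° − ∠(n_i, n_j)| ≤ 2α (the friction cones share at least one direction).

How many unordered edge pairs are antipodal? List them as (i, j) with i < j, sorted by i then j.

α = atan 0.3 = 16.70°;  2α = 33.40°
n_0 = (-0.9222, -0.3867)
n_1 = (-0.3218, -0.9468)
n_2 = (+0.6990, -0.7151)
n_3 = (+0.8048, +0.5935)
n_4 = (-0.3951, +0.9186)
n_5 = (-0.9684, +0.2496)
  (0,1): δ = 131.52°  ·
  (0,2): δ = 68.40°  ·
  (0,3): δ = 13.66°  ✓
  (0,4): δ = 90.52°  ·
  (0,5): δ = 142.80°  ·
  (1,2): δ = 116.88°  ·
  (1,3): δ = 34.82°  ·
  (1,4): δ = 42.05°  ·
  (1,5): δ = 94.32°  ·
  (2,3): δ = 97.94°  ·
  (2,4): δ = 21.07°  ✓
  (2,5): δ = 31.20°  ✓
  (3,4): δ = 103.14°  ·
  (3,5): δ = 50.86°  ·
  (4,5): δ = 127.73°  ·
antipodal pairs: 3

count = 3; pairs: (0,3), (2,4), (2,5)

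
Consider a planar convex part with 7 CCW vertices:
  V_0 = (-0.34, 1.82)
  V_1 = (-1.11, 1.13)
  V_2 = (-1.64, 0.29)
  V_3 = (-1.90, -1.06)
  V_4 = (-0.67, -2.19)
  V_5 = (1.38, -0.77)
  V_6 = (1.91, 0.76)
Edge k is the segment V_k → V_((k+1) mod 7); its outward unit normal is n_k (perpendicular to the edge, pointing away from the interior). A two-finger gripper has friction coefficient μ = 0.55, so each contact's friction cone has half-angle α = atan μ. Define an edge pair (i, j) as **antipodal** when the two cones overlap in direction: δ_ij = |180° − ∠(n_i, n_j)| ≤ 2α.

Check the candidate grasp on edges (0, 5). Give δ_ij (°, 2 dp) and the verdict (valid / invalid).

δ = 29.03°, valid

α = atan 0.55 = 28.81°;  2α = 57.62°
edge 0: e_0 = (-0.77, -0.69);  n_0 = (-0.6674, +0.7447)
edge 5: e_5 = (+0.53, +1.53);  n_5 = (+0.9449, -0.3273)
∠(n_0, n_5) = 150.97°
δ = |180° − 150.97°| = 29.03°
29.03° ≤ 2α = 57.62°  →  valid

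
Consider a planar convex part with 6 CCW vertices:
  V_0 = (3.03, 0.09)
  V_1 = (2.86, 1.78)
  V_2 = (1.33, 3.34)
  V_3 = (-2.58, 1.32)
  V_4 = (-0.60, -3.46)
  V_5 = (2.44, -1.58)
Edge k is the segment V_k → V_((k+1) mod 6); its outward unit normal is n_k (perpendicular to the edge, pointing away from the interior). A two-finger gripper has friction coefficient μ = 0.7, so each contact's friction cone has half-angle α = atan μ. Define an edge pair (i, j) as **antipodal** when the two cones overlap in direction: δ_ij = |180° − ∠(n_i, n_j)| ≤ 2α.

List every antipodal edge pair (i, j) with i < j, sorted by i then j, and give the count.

α = atan 0.7 = 34.99°;  2α = 69.98°
n_0 = (+0.9950, +0.1001)
n_1 = (+0.7139, +0.7002)
n_2 = (-0.4590, +0.8884)
n_3 = (-0.9239, -0.3827)
n_4 = (+0.5260, -0.8505)
n_5 = (+0.9429, -0.3331)
  (0,1): δ = 141.30°  ·
  (0,2): δ = 68.42°  ✓
  (0,3): δ = 16.76°  ✓
  (0,4): δ = 115.99°  ·
  (0,5): δ = 154.80°  ·
  (1,2): δ = 107.12°  ·
  (1,3): δ = 21.94°  ✓
  (1,4): δ = 77.29°  ·
  (1,5): δ = 116.10°  ·
  (2,3): δ = 94.82°  ·
  (2,4): δ = 4.41°  ✓
  (2,5): δ = 43.22°  ✓
  (3,4): δ = 80.77°  ·
  (3,5): δ = 41.96°  ✓
  (4,5): δ = 141.19°  ·
antipodal pairs: 6

count = 6; pairs: (0,2), (0,3), (1,3), (2,4), (2,5), (3,5)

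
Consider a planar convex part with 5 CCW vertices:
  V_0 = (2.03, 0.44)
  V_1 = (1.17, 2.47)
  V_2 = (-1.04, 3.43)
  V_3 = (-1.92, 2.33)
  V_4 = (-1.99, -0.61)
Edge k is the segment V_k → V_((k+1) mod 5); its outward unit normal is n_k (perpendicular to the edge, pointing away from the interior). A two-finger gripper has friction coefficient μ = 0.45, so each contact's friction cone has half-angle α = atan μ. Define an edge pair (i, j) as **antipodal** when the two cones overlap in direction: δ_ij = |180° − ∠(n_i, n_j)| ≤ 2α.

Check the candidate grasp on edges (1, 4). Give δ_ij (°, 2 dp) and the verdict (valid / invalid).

δ = 38.12°, valid

α = atan 0.45 = 24.23°;  2α = 48.46°
edge 1: e_1 = (-2.21, +0.96);  n_1 = (+0.3984, +0.9172)
edge 4: e_4 = (+4.02, +1.05);  n_4 = (+0.2527, -0.9675)
∠(n_1, n_4) = 141.88°
δ = |180° − 141.88°| = 38.12°
38.12° ≤ 2α = 48.46°  →  valid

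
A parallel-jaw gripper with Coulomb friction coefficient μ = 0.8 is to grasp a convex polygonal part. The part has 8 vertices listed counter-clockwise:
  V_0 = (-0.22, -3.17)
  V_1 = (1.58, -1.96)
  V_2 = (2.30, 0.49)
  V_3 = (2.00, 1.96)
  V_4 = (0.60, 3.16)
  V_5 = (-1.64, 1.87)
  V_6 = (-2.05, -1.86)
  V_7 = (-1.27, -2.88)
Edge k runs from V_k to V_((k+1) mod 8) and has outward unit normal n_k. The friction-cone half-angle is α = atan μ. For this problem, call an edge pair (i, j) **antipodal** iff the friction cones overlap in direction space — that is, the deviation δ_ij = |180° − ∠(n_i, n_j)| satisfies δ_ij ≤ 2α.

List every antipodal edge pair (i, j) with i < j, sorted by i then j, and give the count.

α = atan 0.8 = 38.66°;  2α = 77.32°
n_0 = (+0.5579, -0.8299)
n_1 = (+0.9594, -0.2820)
n_2 = (+0.9798, +0.2000)
n_3 = (+0.6508, +0.7593)
n_4 = (-0.4991, +0.8666)
n_5 = (-0.9940, +0.1093)
n_6 = (-0.7944, -0.6075)
n_7 = (-0.2662, -0.9639)
  (0,1): δ = 140.29°  ·
  (0,2): δ = 112.38°  ·
  (0,3): δ = 74.51°  ✓
  (0,4): δ = 3.97°  ✓
  (0,5): δ = 49.82°  ✓
  (0,6): δ = 93.50°  ·
  (0,7): δ = 130.65°  ·
  (1,2): δ = 152.09°  ·
  (1,3): δ = 114.22°  ·
  (1,4): δ = 43.69°  ✓
  (1,5): δ = 10.10°  ✓
  (1,6): δ = 53.78°  ✓
  (1,7): δ = 90.94°  ·
  (2,3): δ = 142.14°  ·
  (2,4): δ = 71.60°  ✓
  (2,5): δ = 17.81°  ✓
  (2,6): δ = 25.87°  ✓
  (2,7): δ = 63.03°  ✓
  (3,4): δ = 109.46°  ·
  (3,5): δ = 55.67°  ✓
  (3,6): δ = 11.99°  ✓
  (3,7): δ = 25.16°  ✓
  (4,5): δ = 126.21°  ·
  (4,6): δ = 82.53°  ·
  (4,7): δ = 45.38°  ✓
  (5,6): δ = 136.32°  ·
  (5,7): δ = 99.17°  ·
  (6,7): δ = 142.85°  ·
antipodal pairs: 14

count = 14; pairs: (0,3), (0,4), (0,5), (1,4), (1,5), (1,6), (2,4), (2,5), (2,6), (2,7), (3,5), (3,6), (3,7), (4,7)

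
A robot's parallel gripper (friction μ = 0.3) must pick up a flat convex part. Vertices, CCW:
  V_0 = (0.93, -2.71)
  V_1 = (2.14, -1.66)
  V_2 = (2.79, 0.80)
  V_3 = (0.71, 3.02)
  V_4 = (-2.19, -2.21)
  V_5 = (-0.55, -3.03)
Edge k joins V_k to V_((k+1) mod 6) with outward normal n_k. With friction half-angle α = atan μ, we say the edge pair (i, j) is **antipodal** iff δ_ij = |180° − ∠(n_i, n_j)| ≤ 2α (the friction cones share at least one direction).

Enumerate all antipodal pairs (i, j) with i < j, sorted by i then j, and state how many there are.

α = atan 0.3 = 16.70°;  2α = 33.40°
n_0 = (+0.6554, -0.7553)
n_1 = (+0.9668, -0.2555)
n_2 = (+0.7297, +0.6837)
n_3 = (-0.8746, +0.4849)
n_4 = (-0.4472, -0.8944)
n_5 = (+0.2113, -0.9774)
  (0,1): δ = 145.75°  ·
  (0,2): δ = 87.82°  ·
  (0,3): δ = 20.04°  ✓
  (0,4): δ = 112.48°  ·
  (0,5): δ = 151.25°  ·
  (1,2): δ = 122.06°  ·
  (1,3): δ = 14.21°  ✓
  (1,4): δ = 78.24°  ·
  (1,5): δ = 117.00°  ·
  (2,3): δ = 72.14°  ·
  (2,4): δ = 20.30°  ✓
  (2,5): δ = 59.07°  ·
  (3,4): δ = 87.56°  ·
  (3,5): δ = 48.79°  ·
  (4,5): δ = 141.23°  ·
antipodal pairs: 3

count = 3; pairs: (0,3), (1,3), (2,4)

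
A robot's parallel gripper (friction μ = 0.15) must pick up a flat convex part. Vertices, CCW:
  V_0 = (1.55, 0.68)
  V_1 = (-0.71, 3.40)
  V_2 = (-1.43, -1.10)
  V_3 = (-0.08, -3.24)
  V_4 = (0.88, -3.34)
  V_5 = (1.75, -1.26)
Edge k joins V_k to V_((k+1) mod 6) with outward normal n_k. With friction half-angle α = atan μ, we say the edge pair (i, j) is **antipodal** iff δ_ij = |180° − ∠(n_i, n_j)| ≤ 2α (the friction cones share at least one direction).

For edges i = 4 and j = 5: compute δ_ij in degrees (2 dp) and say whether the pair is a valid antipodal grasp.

α = atan 0.15 = 8.53°;  2α = 17.06°
edge 4: e_4 = (+0.87, +2.08);  n_4 = (+0.9226, -0.3859)
edge 5: e_5 = (-0.20, +1.94);  n_5 = (+0.9947, +0.1025)
∠(n_4, n_5) = 28.58°
δ = |180° − 28.58°| = 151.42°
151.42° > 2α = 17.06°  →  invalid

δ = 151.42°, invalid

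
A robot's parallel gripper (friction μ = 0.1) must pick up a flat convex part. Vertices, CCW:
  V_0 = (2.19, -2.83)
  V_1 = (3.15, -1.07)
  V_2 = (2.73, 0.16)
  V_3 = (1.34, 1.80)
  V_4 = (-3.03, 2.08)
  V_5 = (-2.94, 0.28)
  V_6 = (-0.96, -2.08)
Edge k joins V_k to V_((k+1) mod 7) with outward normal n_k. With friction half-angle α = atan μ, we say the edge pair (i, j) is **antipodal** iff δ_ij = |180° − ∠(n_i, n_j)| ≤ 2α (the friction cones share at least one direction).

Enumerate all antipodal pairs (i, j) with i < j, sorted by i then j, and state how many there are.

α = atan 0.1 = 5.71°;  2α = 11.42°
n_0 = (+0.8779, -0.4789)
n_1 = (+0.9463, +0.3231)
n_2 = (+0.7629, +0.6466)
n_3 = (+0.0639, +0.9980)
n_4 = (-0.9988, -0.0499)
n_5 = (-0.7661, -0.6427)
n_6 = (-0.2316, -0.9728)
  (0,1): δ = 132.54°  ·
  (0,2): δ = 111.11°  ·
  (0,3): δ = 65.06°  ·
  (0,4): δ = 31.47°  ·
  (0,5): δ = 68.61°  ·
  (0,6): δ = 105.22°  ·
  (1,2): δ = 158.57°  ·
  (1,3): δ = 112.52°  ·
  (1,4): δ = 15.99°  ·
  (1,5): δ = 21.14°  ·
  (1,6): δ = 57.75°  ·
  (2,3): δ = 133.95°  ·
  (2,4): δ = 37.42°  ·
  (2,5): δ = 0.29°  ✓
  (2,6): δ = 36.32°  ·
  (3,4): δ = 83.47°  ·
  (3,5): δ = 46.34°  ·
  (3,6): δ = 9.73°  ✓
  (4,5): δ = 142.87°  ·
  (4,6): δ = 106.25°  ·
  (5,6): δ = 143.39°  ·
antipodal pairs: 2

count = 2; pairs: (2,5), (3,6)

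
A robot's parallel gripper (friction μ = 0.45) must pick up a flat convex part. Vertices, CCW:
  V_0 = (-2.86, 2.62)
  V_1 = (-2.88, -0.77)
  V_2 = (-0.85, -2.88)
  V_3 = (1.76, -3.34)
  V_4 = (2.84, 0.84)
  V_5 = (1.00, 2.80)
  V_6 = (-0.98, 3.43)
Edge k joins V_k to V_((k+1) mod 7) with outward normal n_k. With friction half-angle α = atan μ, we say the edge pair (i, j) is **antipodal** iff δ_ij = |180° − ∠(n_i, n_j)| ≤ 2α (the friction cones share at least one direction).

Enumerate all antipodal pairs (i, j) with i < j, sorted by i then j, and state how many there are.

α = atan 0.45 = 24.23°;  2α = 48.46°
n_0 = (-1.0000, +0.0059)
n_1 = (-0.7206, -0.6933)
n_2 = (-0.1736, -0.9848)
n_3 = (+0.9682, -0.2502)
n_4 = (+0.7291, +0.6844)
n_5 = (+0.3032, +0.9529)
n_6 = (-0.3957, +0.9184)
  (0,1): δ = 135.77°  ·
  (0,2): δ = 99.66°  ·
  (0,3): δ = 14.15°  ✓
  (0,4): δ = 43.53°  ✓
  (0,5): δ = 72.69°  ·
  (0,6): δ = 113.65°  ·
  (1,2): δ = 143.89°  ·
  (1,3): δ = 58.38°  ·
  (1,4): δ = 0.70°  ✓
  (1,5): δ = 28.46°  ✓
  (1,6): δ = 69.42°  ·
  (2,3): δ = 94.49°  ·
  (2,4): δ = 36.81°  ✓
  (2,5): δ = 7.65°  ✓
  (2,6): δ = 33.30°  ✓
  (3,4): δ = 122.32°  ·
  (3,5): δ = 93.16°  ·
  (3,6): δ = 52.20°  ·
  (4,5): δ = 150.84°  ·
  (4,6): δ = 109.88°  ·
  (5,6): δ = 139.04°  ·
antipodal pairs: 7

count = 7; pairs: (0,3), (0,4), (1,4), (1,5), (2,4), (2,5), (2,6)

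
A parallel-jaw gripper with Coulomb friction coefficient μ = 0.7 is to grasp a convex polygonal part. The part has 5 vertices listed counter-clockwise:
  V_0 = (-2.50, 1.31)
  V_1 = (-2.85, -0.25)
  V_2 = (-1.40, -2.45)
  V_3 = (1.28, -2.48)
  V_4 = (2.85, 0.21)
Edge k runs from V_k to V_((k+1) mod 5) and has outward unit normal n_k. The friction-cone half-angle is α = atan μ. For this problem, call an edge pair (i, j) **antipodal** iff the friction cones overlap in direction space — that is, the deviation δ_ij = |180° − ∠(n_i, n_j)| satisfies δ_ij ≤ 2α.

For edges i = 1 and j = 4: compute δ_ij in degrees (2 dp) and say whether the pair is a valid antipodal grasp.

δ = 44.99°, valid

α = atan 0.7 = 34.99°;  2α = 69.98°
edge 1: e_1 = (+1.45, -2.20);  n_1 = (-0.8350, -0.5503)
edge 4: e_4 = (-5.35, +1.10);  n_4 = (+0.2014, +0.9795)
∠(n_1, n_4) = 135.01°
δ = |180° − 135.01°| = 44.99°
44.99° ≤ 2α = 69.98°  →  valid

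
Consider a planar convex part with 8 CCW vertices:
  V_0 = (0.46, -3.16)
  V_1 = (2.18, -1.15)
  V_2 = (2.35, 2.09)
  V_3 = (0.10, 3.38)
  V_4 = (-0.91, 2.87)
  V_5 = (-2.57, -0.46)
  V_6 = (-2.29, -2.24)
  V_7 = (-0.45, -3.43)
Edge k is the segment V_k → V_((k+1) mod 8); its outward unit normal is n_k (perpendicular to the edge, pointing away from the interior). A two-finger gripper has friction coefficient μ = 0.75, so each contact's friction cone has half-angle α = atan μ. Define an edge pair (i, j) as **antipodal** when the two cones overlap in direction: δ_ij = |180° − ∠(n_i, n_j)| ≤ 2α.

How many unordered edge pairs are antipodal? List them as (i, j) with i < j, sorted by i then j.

count = 13; pairs: (0,3), (0,4), (0,5), (1,3), (1,4), (1,5), (1,6), (2,5), (2,6), (2,7), (3,6), (3,7), (4,7)

α = atan 0.75 = 36.87°;  2α = 73.74°
n_0 = (+0.7598, -0.6502)
n_1 = (+0.9986, -0.0524)
n_2 = (+0.4974, +0.8675)
n_3 = (-0.4507, +0.8927)
n_4 = (-0.8950, +0.4461)
n_5 = (-0.9879, -0.1554)
n_6 = (-0.5431, -0.8397)
n_7 = (+0.2844, -0.9587)
  (0,1): δ = 142.45°  ·
  (0,2): δ = 79.27°  ·
  (0,3): δ = 22.65°  ✓
  (0,4): δ = 14.06°  ✓
  (0,5): δ = 49.49°  ✓
  (0,6): δ = 97.66°  ·
  (0,7): δ = 147.08°  ·
  (1,2): δ = 116.82°  ·
  (1,3): δ = 60.20°  ✓
  (1,4): δ = 23.49°  ✓
  (1,5): δ = 11.94°  ✓
  (1,6): δ = 60.11°  ✓
  (1,7): δ = 109.53°  ·
  (2,3): δ = 123.38°  ·
  (2,4): δ = 86.67°  ·
  (2,5): δ = 51.23°  ✓
  (2,6): δ = 3.07°  ✓
  (2,7): δ = 46.35°  ✓
  (3,4): δ = 143.29°  ·
  (3,5): δ = 107.85°  ·
  (3,6): δ = 59.68°  ✓
  (3,7): δ = 10.27°  ✓
  (4,5): δ = 144.56°  ·
  (4,6): δ = 96.40°  ·
  (4,7): δ = 46.98°  ✓
  (5,6): δ = 131.83°  ·
  (5,7): δ = 82.41°  ·
  (6,7): δ = 130.58°  ·
antipodal pairs: 13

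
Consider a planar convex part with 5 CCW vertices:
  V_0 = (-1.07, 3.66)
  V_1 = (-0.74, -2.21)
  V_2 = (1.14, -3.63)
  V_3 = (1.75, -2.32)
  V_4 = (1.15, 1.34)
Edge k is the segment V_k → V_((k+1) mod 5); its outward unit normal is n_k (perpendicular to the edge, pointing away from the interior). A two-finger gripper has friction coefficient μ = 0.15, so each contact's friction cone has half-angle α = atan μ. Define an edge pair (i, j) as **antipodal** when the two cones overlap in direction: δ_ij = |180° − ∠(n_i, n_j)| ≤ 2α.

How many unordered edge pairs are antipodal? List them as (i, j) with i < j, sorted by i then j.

α = atan 0.15 = 8.53°;  2α = 17.06°
n_0 = (-0.9984, -0.0561)
n_1 = (-0.6027, -0.7980)
n_2 = (+0.9065, -0.4221)
n_3 = (+0.9868, +0.1618)
n_4 = (+0.7225, +0.6914)
  (0,1): δ = 130.28°  ·
  (0,2): δ = 28.19°  ·
  (0,3): δ = 6.09°  ✓
  (0,4): δ = 40.52°  ·
  (1,2): δ = 77.90°  ·
  (1,3): δ = 43.63°  ·
  (1,4): δ = 9.20°  ✓
  (2,3): δ = 145.72°  ·
  (2,4): δ = 111.29°  ·
  (3,4): δ = 145.57°  ·
antipodal pairs: 2

count = 2; pairs: (0,3), (1,4)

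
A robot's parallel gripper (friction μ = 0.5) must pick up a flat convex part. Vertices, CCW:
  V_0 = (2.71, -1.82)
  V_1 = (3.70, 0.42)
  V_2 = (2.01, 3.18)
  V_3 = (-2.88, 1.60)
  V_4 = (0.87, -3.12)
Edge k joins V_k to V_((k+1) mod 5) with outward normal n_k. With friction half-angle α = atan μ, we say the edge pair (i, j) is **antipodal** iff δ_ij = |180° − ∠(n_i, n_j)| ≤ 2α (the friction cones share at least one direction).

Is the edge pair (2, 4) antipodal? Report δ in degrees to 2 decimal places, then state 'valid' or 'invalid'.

α = atan 0.5 = 26.57°;  2α = 53.13°
edge 2: e_2 = (-4.89, -1.58);  n_2 = (-0.3075, +0.9516)
edge 4: e_4 = (+1.84, +1.30);  n_4 = (+0.5770, -0.8167)
∠(n_2, n_4) = 162.66°
δ = |180° − 162.66°| = 17.34°
17.34° ≤ 2α = 53.13°  →  valid

δ = 17.34°, valid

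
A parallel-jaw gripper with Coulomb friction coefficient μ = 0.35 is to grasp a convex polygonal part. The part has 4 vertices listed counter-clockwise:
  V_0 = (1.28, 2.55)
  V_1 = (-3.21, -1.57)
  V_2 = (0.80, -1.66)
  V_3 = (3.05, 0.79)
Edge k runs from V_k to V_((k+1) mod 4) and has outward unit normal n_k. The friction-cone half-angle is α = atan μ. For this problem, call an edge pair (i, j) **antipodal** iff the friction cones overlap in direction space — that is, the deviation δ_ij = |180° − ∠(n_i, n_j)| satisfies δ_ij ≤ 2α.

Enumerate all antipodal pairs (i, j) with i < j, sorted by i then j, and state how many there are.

α = atan 0.35 = 19.29°;  2α = 38.58°
n_0 = (-0.6761, +0.7368)
n_1 = (-0.0224, -0.9997)
n_2 = (+0.7365, -0.6764)
n_3 = (+0.7051, +0.7091)
  (0,1): δ = 43.83°  ·
  (0,2): δ = 4.90°  ✓
  (0,3): δ = 92.62°  ·
  (1,2): δ = 131.28°  ·
  (1,3): δ = 43.55°  ·
  (2,3): δ = 92.27°  ·
antipodal pairs: 1

count = 1; pairs: (0,2)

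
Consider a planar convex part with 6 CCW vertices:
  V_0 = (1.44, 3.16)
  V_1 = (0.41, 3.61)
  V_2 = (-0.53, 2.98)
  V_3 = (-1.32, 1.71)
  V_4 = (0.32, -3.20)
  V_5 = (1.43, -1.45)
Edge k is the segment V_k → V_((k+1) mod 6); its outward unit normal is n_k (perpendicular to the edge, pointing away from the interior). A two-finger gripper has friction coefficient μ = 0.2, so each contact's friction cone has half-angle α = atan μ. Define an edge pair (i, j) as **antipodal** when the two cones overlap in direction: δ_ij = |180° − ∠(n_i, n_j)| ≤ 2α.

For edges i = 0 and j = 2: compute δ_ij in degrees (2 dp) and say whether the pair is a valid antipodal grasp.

α = atan 0.2 = 11.31°;  2α = 22.62°
edge 0: e_0 = (-1.03, +0.45);  n_0 = (+0.4004, +0.9164)
edge 2: e_2 = (-0.79, -1.27);  n_2 = (-0.8491, +0.5282)
∠(n_0, n_2) = 81.72°
δ = |180° − 81.72°| = 98.28°
98.28° > 2α = 22.62°  →  invalid

δ = 98.28°, invalid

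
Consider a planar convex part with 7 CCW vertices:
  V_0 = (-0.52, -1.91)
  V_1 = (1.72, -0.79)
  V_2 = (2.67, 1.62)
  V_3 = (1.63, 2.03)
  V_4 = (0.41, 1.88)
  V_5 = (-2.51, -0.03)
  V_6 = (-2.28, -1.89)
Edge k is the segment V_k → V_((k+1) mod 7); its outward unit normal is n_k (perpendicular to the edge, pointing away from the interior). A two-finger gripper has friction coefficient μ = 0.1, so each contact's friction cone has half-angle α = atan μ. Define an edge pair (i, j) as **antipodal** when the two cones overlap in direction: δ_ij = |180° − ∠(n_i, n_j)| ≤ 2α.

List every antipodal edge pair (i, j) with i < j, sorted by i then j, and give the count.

α = atan 0.1 = 5.71°;  2α = 11.42°
n_0 = (+0.4472, -0.8944)
n_1 = (+0.9303, -0.3667)
n_2 = (+0.3668, +0.9303)
n_3 = (-0.1220, +0.9925)
n_4 = (-0.5474, +0.8369)
n_5 = (-0.9924, -0.1227)
n_6 = (-0.0114, -0.9999)
  (0,1): δ = 138.08°  ·
  (0,2): δ = 48.08°  ·
  (0,3): δ = 19.56°  ·
  (0,4): δ = 6.62°  ✓
  (0,5): δ = 70.48°  ·
  (0,6): δ = 152.78°  ·
  (1,2): δ = 90.00°  ·
  (1,3): δ = 61.48°  ·
  (1,4): δ = 35.30°  ·
  (1,5): δ = 28.56°  ·
  (1,6): δ = 110.86°  ·
  (2,3): δ = 151.47°  ·
  (2,4): δ = 125.30°  ·
  (2,5): δ = 61.43°  ·
  (2,6): δ = 20.86°  ·
  (3,4): δ = 153.82°  ·
  (3,5): δ = 89.96°  ·
  (3,6): δ = 7.66°  ✓
  (4,5): δ = 116.14°  ·
  (4,6): δ = 33.84°  ·
  (5,6): δ = 97.70°  ·
antipodal pairs: 2

count = 2; pairs: (0,4), (3,6)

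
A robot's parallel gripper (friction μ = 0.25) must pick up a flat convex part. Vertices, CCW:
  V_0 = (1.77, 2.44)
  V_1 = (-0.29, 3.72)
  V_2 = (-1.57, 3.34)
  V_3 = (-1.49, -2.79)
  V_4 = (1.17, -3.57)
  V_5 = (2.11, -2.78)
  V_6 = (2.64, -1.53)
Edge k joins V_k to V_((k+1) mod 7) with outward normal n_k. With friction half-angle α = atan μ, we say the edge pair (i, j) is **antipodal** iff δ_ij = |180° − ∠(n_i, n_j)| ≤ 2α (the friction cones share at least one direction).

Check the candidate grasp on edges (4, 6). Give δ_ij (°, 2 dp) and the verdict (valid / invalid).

δ = 117.68°, invalid

α = atan 0.25 = 14.04°;  2α = 28.07°
edge 4: e_4 = (+0.94, +0.79);  n_4 = (+0.6434, -0.7655)
edge 6: e_6 = (-0.87, +3.97);  n_6 = (+0.9768, +0.2141)
∠(n_4, n_6) = 62.32°
δ = |180° − 62.32°| = 117.68°
117.68° > 2α = 28.07°  →  invalid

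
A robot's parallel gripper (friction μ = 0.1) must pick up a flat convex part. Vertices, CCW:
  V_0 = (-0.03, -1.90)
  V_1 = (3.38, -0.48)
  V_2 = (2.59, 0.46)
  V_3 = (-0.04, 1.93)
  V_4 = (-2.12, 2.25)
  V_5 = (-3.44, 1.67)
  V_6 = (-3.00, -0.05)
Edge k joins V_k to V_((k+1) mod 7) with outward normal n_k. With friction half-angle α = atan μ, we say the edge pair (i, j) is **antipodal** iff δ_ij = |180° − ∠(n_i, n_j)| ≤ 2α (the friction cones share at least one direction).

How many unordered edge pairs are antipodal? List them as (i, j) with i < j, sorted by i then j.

α = atan 0.1 = 5.71°;  2α = 11.42°
n_0 = (+0.3844, -0.9232)
n_1 = (+0.7655, +0.6434)
n_2 = (+0.4879, +0.8729)
n_3 = (+0.1521, +0.9884)
n_4 = (-0.4023, +0.9155)
n_5 = (-0.9688, -0.2478)
n_6 = (-0.5287, -0.8488)
  (0,1): δ = 72.56°  ·
  (0,2): δ = 51.81°  ·
  (0,3): δ = 31.35°  ·
  (0,4): δ = 1.11°  ✓
  (0,5): δ = 81.74°  ·
  (0,6): δ = 125.47°  ·
  (1,2): δ = 159.25°  ·
  (1,3): δ = 138.79°  ·
  (1,4): δ = 106.32°  ·
  (1,5): δ = 25.70°  ·
  (1,6): δ = 18.04°  ·
  (2,3): δ = 159.54°  ·
  (2,4): δ = 127.08°  ·
  (2,5): δ = 46.45°  ·
  (2,6): δ = 2.72°  ✓
  (3,4): δ = 147.53°  ·
  (3,5): δ = 66.90°  ·
  (3,6): δ = 23.17°  ·
  (4,5): δ = 99.37°  ·
  (4,6): δ = 55.64°  ·
  (5,6): δ = 136.27°  ·
antipodal pairs: 2

count = 2; pairs: (0,4), (2,6)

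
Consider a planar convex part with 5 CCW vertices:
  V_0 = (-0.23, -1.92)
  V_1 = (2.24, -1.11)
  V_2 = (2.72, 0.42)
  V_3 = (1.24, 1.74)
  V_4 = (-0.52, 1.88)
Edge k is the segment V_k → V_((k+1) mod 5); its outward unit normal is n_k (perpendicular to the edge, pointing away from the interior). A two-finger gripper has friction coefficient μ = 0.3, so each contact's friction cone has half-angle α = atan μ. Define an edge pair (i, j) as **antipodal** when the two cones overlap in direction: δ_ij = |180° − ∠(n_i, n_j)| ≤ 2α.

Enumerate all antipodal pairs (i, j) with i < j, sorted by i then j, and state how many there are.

count = 2; pairs: (0,3), (1,4)

α = atan 0.3 = 16.70°;  2α = 33.40°
n_0 = (+0.3116, -0.9502)
n_1 = (+0.9541, -0.2993)
n_2 = (+0.6656, +0.7463)
n_3 = (+0.0793, +0.9969)
n_4 = (-0.9971, -0.0761)
  (0,1): δ = 125.57°  ·
  (0,2): δ = 59.89°  ·
  (0,3): δ = 22.70°  ✓
  (0,4): δ = 76.21°  ·
  (1,2): δ = 114.31°  ·
  (1,3): δ = 77.13°  ·
  (1,4): δ = 21.78°  ✓
  (2,3): δ = 142.82°  ·
  (2,4): δ = 43.91°  ·
  (3,4): δ = 81.09°  ·
antipodal pairs: 2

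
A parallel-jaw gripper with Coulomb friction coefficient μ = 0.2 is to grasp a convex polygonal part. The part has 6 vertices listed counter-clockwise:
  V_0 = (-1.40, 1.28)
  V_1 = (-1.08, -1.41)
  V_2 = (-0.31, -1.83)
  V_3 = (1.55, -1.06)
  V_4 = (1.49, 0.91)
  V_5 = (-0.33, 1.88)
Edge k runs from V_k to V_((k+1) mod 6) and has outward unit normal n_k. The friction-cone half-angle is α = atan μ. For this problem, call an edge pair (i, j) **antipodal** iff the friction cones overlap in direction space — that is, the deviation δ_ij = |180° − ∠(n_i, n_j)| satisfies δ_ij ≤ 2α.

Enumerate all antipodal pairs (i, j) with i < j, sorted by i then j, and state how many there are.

count = 3; pairs: (0,3), (1,4), (2,5)

α = atan 0.2 = 11.31°;  2α = 22.62°
n_0 = (-0.9930, -0.1181)
n_1 = (-0.4789, -0.8779)
n_2 = (+0.3825, -0.9240)
n_3 = (+0.9995, +0.0304)
n_4 = (+0.4703, +0.8825)
n_5 = (-0.4891, +0.8722)
  (0,1): δ = 125.39°  ·
  (0,2): δ = 74.30°  ·
  (0,3): δ = 5.04°  ✓
  (0,4): δ = 55.16°  ·
  (0,5): δ = 112.50°  ·
  (1,2): δ = 128.90°  ·
  (1,3): δ = 59.65°  ·
  (1,4): δ = 0.55°  ✓
  (1,5): δ = 57.89°  ·
  (2,3): δ = 110.74°  ·
  (2,4): δ = 50.54°  ·
  (2,5): δ = 6.79°  ✓
  (3,4): δ = 119.80°  ·
  (3,5): δ = 62.46°  ·
  (4,5): δ = 122.66°  ·
antipodal pairs: 3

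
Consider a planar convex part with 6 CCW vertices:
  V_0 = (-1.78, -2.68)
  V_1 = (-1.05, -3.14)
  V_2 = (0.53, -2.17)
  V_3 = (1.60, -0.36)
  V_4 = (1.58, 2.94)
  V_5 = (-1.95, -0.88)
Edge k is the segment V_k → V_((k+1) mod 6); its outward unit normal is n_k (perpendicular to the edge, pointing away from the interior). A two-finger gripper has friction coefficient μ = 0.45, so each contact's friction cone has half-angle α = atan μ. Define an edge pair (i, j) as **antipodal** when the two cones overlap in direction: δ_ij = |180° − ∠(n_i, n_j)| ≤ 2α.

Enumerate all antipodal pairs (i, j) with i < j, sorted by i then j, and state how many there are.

count = 5; pairs: (1,4), (2,4), (2,5), (3,4), (3,5)

α = atan 0.45 = 24.23°;  2α = 48.46°
n_0 = (-0.5331, -0.8460)
n_1 = (+0.5232, -0.8522)
n_2 = (+0.8608, -0.5089)
n_3 = (+1.0000, +0.0061)
n_4 = (-0.7344, +0.6787)
n_5 = (-0.9956, -0.0940)
  (0,1): δ = 116.24°  ·
  (0,2): δ = 88.37°  ·
  (0,3): δ = 57.44°  ·
  (0,4): δ = 79.48°  ·
  (0,5): δ = 127.61°  ·
  (1,2): δ = 152.14°  ·
  (1,3): δ = 121.20°  ·
  (1,4): δ = 15.71°  ✓
  (1,5): δ = 63.85°  ·
  (2,3): δ = 149.06°  ·
  (2,4): δ = 12.15°  ✓
  (2,5): δ = 35.99°  ✓
  (3,4): δ = 43.09°  ✓
  (3,5): δ = 5.05°  ✓
  (4,5): δ = 131.86°  ·
antipodal pairs: 5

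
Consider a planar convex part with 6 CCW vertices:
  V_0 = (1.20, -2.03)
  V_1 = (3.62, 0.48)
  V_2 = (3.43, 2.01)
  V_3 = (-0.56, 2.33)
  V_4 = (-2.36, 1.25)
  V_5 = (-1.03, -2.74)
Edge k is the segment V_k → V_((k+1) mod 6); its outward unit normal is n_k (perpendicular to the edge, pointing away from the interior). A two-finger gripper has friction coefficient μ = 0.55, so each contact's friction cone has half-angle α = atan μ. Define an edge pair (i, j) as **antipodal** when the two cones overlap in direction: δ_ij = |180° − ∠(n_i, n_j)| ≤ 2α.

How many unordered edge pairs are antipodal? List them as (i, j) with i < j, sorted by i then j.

α = atan 0.55 = 28.81°;  2α = 57.62°
n_0 = (+0.7199, -0.6941)
n_1 = (+0.9924, +0.1232)
n_2 = (+0.0799, +0.9968)
n_3 = (-0.5145, +0.8575)
n_4 = (-0.9487, -0.3162)
n_5 = (+0.3034, -0.9529)
  (0,1): δ = 128.97°  ·
  (0,2): δ = 50.63°  ✓
  (0,3): δ = 15.08°  ✓
  (0,4): δ = 62.39°  ·
  (0,5): δ = 151.61°  ·
  (1,2): δ = 101.66°  ·
  (1,3): δ = 66.12°  ·
  (1,4): δ = 11.36°  ✓
  (1,5): δ = 100.58°  ·
  (2,3): δ = 144.45°  ·
  (2,4): δ = 66.98°  ·
  (2,5): δ = 22.25°  ✓
  (3,4): δ = 102.53°  ·
  (3,5): δ = 13.30°  ✓
  (4,5): δ = 90.77°  ·
antipodal pairs: 5

count = 5; pairs: (0,2), (0,3), (1,4), (2,5), (3,5)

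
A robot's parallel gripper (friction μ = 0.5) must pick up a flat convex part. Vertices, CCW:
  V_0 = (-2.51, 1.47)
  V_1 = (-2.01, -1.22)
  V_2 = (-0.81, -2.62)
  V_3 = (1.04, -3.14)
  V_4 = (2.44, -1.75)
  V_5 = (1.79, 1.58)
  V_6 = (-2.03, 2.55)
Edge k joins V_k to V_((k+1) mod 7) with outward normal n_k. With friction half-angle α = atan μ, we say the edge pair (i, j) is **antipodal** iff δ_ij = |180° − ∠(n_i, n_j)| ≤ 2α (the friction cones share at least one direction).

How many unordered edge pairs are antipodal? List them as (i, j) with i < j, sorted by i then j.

count = 6; pairs: (0,4), (1,4), (1,5), (2,5), (3,6), (4,6)

α = atan 0.5 = 26.57°;  2α = 53.13°
n_0 = (-0.9832, -0.1827)
n_1 = (-0.7593, -0.6508)
n_2 = (-0.2706, -0.9627)
n_3 = (+0.7046, -0.7096)
n_4 = (+0.9815, +0.1916)
n_5 = (+0.2461, +0.9692)
n_6 = (-0.9138, +0.4061)
  (0,1): δ = 149.93°  ·
  (0,2): δ = 116.23°  ·
  (0,3): δ = 55.73°  ·
  (0,4): δ = 0.52°  ✓
  (0,5): δ = 65.22°  ·
  (0,6): δ = 145.51°  ·
  (1,2): δ = 146.30°  ·
  (1,3): δ = 85.81°  ·
  (1,4): δ = 29.56°  ✓
  (1,5): δ = 35.15°  ✓
  (1,6): δ = 115.44°  ·
  (2,3): δ = 119.51°  ·
  (2,4): δ = 63.26°  ·
  (2,5): δ = 1.45°  ✓
  (2,6): δ = 81.74°  ·
  (3,4): δ = 123.75°  ·
  (3,5): δ = 59.04°  ·
  (3,6): δ = 21.24°  ✓
  (4,5): δ = 115.29°  ·
  (4,6): δ = 35.01°  ✓
  (5,6): δ = 99.71°  ·
antipodal pairs: 6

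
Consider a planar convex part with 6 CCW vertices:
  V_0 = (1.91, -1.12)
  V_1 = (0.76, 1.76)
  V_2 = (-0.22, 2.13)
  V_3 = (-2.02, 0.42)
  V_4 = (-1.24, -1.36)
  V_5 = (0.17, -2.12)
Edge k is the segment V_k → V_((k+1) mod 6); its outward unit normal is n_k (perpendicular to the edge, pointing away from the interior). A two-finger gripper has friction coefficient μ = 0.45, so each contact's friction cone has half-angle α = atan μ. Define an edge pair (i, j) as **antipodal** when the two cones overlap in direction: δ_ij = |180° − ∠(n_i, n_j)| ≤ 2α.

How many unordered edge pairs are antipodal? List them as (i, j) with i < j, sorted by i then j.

α = atan 0.45 = 24.23°;  2α = 48.46°
n_0 = (+0.9287, +0.3708)
n_1 = (+0.3532, +0.9355)
n_2 = (-0.6887, +0.7250)
n_3 = (-0.9159, -0.4014)
n_4 = (-0.4745, -0.8803)
n_5 = (+0.4983, -0.8670)
  (0,1): δ = 132.45°  ·
  (0,2): δ = 68.24°  ·
  (0,3): δ = 1.90°  ✓
  (0,4): δ = 39.91°  ✓
  (0,5): δ = 98.12°  ·
  (1,2): δ = 115.78°  ·
  (1,3): δ = 45.65°  ✓
  (1,4): δ = 7.64°  ✓
  (1,5): δ = 50.57°  ·
  (2,3): δ = 109.87°  ·
  (2,4): δ = 71.86°  ·
  (2,5): δ = 13.64°  ✓
  (3,4): δ = 141.99°  ·
  (3,5): δ = 83.78°  ·
  (4,5): δ = 121.79°  ·
antipodal pairs: 5

count = 5; pairs: (0,3), (0,4), (1,3), (1,4), (2,5)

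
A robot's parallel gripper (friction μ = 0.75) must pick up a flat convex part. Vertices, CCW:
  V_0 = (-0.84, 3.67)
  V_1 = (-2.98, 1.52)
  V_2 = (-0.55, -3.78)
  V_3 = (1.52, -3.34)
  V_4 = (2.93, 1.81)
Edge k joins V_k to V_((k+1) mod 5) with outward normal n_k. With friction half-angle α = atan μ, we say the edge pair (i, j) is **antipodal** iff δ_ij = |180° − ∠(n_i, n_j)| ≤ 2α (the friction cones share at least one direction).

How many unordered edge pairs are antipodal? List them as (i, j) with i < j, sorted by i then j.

count = 5; pairs: (0,2), (0,3), (1,3), (1,4), (2,4)

α = atan 0.75 = 36.87°;  2α = 73.74°
n_0 = (-0.7088, +0.7055)
n_1 = (-0.9090, -0.4168)
n_2 = (+0.2079, -0.9781)
n_3 = (+0.9645, -0.2641)
n_4 = (+0.4424, +0.8968)
  (0,1): δ = 110.50°  ·
  (0,2): δ = 33.13°  ✓
  (0,3): δ = 29.55°  ✓
  (0,4): δ = 108.61°  ·
  (1,2): δ = 102.63°  ·
  (1,3): δ = 39.94°  ✓
  (1,4): δ = 39.11°  ✓
  (2,3): δ = 117.31°  ·
  (2,4): δ = 38.26°  ✓
  (3,4): δ = 100.95°  ·
antipodal pairs: 5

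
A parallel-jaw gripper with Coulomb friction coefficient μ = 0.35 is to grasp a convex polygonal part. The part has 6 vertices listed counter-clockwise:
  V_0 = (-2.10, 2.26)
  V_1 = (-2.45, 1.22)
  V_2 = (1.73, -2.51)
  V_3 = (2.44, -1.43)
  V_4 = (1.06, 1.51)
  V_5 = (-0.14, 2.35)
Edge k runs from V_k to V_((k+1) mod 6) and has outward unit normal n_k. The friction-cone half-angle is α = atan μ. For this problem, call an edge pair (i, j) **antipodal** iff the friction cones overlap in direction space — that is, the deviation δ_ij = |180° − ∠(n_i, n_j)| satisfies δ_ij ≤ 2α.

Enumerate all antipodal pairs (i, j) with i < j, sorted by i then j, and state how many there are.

count = 3; pairs: (0,2), (1,3), (1,4)

α = atan 0.35 = 19.29°;  2α = 38.58°
n_0 = (-0.9478, +0.3190)
n_1 = (-0.6658, -0.7461)
n_2 = (+0.8356, -0.5493)
n_3 = (+0.9052, +0.4249)
n_4 = (+0.5735, +0.8192)
n_5 = (-0.0459, +0.9989)
  (0,1): δ = 113.14°  ·
  (0,2): δ = 14.72°  ✓
  (0,3): δ = 43.74°  ·
  (0,4): δ = 73.61°  ·
  (0,5): δ = 111.23°  ·
  (1,2): δ = 81.58°  ·
  (1,3): δ = 23.11°  ✓
  (1,4): δ = 6.75°  ✓
  (1,5): δ = 44.37°  ·
  (2,3): δ = 121.53°  ·
  (2,4): δ = 91.67°  ·
  (2,5): δ = 54.05°  ·
  (3,4): δ = 150.14°  ·
  (3,5): δ = 112.52°  ·
  (4,5): δ = 142.38°  ·
antipodal pairs: 3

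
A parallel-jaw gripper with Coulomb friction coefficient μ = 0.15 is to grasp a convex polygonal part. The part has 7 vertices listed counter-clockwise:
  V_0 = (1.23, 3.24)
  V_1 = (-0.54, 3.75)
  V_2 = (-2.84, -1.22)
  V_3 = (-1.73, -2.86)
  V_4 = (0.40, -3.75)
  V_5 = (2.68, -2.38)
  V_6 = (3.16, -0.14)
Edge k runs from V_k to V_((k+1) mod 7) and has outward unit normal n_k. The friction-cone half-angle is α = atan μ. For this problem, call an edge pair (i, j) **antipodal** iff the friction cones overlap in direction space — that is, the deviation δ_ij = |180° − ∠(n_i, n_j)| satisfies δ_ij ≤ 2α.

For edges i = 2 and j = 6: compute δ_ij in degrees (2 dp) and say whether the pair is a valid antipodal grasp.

δ = 4.36°, valid

α = atan 0.15 = 8.53°;  2α = 17.06°
edge 2: e_2 = (+1.11, -1.64);  n_2 = (-0.8281, -0.5605)
edge 6: e_6 = (-1.93, +3.38);  n_6 = (+0.8684, +0.4959)
∠(n_2, n_6) = 175.64°
δ = |180° − 175.64°| = 4.36°
4.36° ≤ 2α = 17.06°  →  valid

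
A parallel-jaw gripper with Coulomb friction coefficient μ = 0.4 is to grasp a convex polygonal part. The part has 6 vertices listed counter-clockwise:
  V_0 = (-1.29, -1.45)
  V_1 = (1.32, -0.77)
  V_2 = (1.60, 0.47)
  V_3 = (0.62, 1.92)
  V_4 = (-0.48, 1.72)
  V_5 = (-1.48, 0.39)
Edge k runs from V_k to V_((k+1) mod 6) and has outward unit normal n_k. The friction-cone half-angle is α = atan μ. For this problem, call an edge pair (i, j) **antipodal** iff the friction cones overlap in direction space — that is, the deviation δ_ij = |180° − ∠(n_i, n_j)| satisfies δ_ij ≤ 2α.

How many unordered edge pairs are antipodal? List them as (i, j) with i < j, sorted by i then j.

α = atan 0.4 = 21.80°;  2α = 43.60°
n_0 = (+0.2521, -0.9677)
n_1 = (+0.9754, -0.2203)
n_2 = (+0.8285, +0.5600)
n_3 = (-0.1789, +0.9839)
n_4 = (-0.7993, +0.6010)
n_5 = (-0.9947, -0.1027)
  (0,1): δ = 117.33°  ·
  (0,2): δ = 70.55°  ·
  (0,3): δ = 4.30°  ✓
  (0,4): δ = 38.46°  ✓
  (0,5): δ = 81.29°  ·
  (1,2): δ = 133.22°  ·
  (1,3): δ = 66.97°  ·
  (1,4): δ = 24.21°  ✓
  (1,5): δ = 18.62°  ✓
  (2,3): δ = 113.75°  ·
  (2,4): δ = 70.99°  ·
  (2,5): δ = 28.16°  ✓
  (3,4): δ = 137.24°  ·
  (3,5): δ = 94.41°  ·
  (4,5): δ = 137.17°  ·
antipodal pairs: 5

count = 5; pairs: (0,3), (0,4), (1,4), (1,5), (2,5)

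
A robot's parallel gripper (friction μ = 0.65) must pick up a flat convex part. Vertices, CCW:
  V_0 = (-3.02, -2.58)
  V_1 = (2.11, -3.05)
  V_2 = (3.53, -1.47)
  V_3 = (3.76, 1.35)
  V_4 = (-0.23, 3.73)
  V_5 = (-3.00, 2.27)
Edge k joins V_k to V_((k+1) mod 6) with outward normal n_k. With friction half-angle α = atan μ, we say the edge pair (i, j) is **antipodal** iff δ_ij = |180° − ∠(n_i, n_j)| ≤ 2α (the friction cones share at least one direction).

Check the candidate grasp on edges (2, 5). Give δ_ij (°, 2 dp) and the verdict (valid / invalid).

δ = 4.43°, valid

α = atan 0.65 = 33.02°;  2α = 66.05°
edge 2: e_2 = (+0.23, +2.82);  n_2 = (+0.9967, -0.0813)
edge 5: e_5 = (-0.02, -4.85);  n_5 = (-1.0000, +0.0041)
∠(n_2, n_5) = 175.57°
δ = |180° − 175.57°| = 4.43°
4.43° ≤ 2α = 66.05°  →  valid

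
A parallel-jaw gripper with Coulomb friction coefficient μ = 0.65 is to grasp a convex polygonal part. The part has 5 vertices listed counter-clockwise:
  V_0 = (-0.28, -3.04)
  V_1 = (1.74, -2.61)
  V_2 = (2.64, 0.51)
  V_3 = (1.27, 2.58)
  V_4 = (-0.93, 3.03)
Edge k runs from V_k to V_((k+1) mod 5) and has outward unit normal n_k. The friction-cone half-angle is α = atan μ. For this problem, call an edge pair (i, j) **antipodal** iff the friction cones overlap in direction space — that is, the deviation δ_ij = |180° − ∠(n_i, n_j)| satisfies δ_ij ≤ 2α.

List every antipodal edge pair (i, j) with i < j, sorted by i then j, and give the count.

count = 3; pairs: (0,3), (1,4), (2,4)

α = atan 0.65 = 33.02°;  2α = 66.05°
n_0 = (+0.2082, -0.9781)
n_1 = (+0.9608, -0.2772)
n_2 = (+0.8339, +0.5519)
n_3 = (+0.2004, +0.9797)
n_4 = (-0.9943, -0.1065)
  (0,1): δ = 118.11°  ·
  (0,2): δ = 68.52°  ·
  (0,3): δ = 23.58°  ✓
  (0,4): δ = 84.09°  ·
  (1,2): δ = 130.41°  ·
  (1,3): δ = 85.47°  ·
  (1,4): δ = 22.20°  ✓
  (2,3): δ = 135.06°  ·
  (2,4): δ = 27.39°  ✓
  (3,4): δ = 72.33°  ·
antipodal pairs: 3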